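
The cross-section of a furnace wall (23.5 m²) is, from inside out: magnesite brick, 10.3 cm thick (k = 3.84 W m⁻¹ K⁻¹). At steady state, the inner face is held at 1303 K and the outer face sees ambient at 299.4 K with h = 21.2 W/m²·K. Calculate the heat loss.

Q = 3.19×10^5 W

Series thermal resistances, inner to outer:
  R_magnesite brick = L/(kA) = 0.103/(3.84·23.5) = 0.001141 K/W
  R_conv,out = 1/(hA) = 1/(21.2·23.5) = 0.002007 K/W
ΣR = 0.001141 + 0.002007 = 0.003148 K/W
Q = ΔT/ΣR = (1303 K − 299.4 K)/0.003148 = 3.19×10^5 W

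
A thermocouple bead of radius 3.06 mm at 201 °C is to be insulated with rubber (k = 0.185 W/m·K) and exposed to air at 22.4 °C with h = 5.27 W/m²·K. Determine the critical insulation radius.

r_cr = 7.02 cm

For a sphere, r_cr = 2k_ins/h = 2·0.185/5.27 = 0.0702 m = 7.02 cm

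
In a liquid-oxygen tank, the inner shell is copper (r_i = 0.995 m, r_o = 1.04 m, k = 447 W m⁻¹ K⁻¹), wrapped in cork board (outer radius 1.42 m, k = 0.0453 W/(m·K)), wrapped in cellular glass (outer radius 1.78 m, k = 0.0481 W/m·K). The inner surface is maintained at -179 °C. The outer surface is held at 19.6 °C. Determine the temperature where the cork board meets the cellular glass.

T = -48.5 °C

Series thermal resistances, inner to outer:
  R_copper = (1/0.995 − 1/1.04)/(4πk) = 0.04349/(4π·447) = 7.742×10^-6 K/W
  R_cork board = (1/1.04 − 1/1.42)/(4πk) = 0.2573/(4π·0.0453) = 0.4520 K/W
  R_cellular glass = (1/1.42 − 1/1.78)/(4πk) = 0.1424/(4π·0.0481) = 0.2356 K/W
ΣR = 7.742×10^-6 + 0.4520 + 0.2356 = 0.6876 K/W
Q = ΔT/ΣR = (-179 °C − 19.6 °C)/0.6876 = -288.8 W
From the inner boundary to the cork board/cellular glass interface, ΣR_partial = 0.4520 K/W.
T_interface = T_in − Q·ΣR_partial = -179 °C − (-288.8)(0.4520) = -48.5 °C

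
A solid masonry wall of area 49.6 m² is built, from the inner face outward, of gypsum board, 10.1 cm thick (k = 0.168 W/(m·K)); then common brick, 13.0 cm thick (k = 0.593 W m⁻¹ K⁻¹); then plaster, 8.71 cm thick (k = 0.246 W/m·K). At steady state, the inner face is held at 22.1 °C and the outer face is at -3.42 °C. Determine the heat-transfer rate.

Treat each layer as a resistance in series:
  R_gypsum board = L/(kA) = 0.101/(0.168·49.6) = 0.01212 K/W
  R_common brick = L/(kA) = 0.130/(0.593·49.6) = 0.004420 K/W
  R_plaster = L/(kA) = 0.0871/(0.246·49.6) = 0.007138 K/W
ΣR = 0.01212 + 0.004420 + 0.007138 = 0.02368 K/W
Q = ΔT/ΣR = (22.1 °C − -3.42 °C)/0.02368 = 1080 W

Q = 1080 W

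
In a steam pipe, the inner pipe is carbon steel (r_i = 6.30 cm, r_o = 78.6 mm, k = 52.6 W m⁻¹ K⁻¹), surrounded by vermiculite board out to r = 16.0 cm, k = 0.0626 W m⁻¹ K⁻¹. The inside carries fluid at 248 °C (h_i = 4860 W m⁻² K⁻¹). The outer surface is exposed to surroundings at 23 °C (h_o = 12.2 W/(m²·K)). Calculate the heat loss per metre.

Resistance network (inner→outer):
  R'_conv,in = 1/(2πr h) = 1/(2π·0.0630·4860) = 5.198×10^-4 m·K/W
  R'_carbon steel = ln(0.0786/0.0630)/(2πk) = 0.2212/(2π·52.6) = 6.694×10^-4 m·K/W
  R'_vermiculite board = ln(0.160/0.0786)/(2πk) = 0.7108/(2π·0.0626) = 1.807 m·K/W
  R'_conv,out = 1/(2πr h) = 1/(2π·0.160·12.2) = 0.08153 m·K/W
ΣR = 5.198×10^-4 + 6.694×10^-4 + 1.807 + 0.08153 = 1.890 m·K/W
Q' = ΔT/ΣR = (248 °C − 23 °C)/1.890 = 119 W/m

Q' = 119 W/m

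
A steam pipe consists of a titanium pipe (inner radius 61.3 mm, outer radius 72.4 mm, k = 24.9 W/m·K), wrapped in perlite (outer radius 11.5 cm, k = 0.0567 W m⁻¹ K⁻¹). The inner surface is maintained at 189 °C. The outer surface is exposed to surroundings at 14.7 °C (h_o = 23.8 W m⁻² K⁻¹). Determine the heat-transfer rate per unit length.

Treat each layer as a resistance in series:
  R'_titanium = ln(0.0724/0.0613)/(2πk) = 0.1664/(2π·24.9) = 0.001064 m·K/W
  R'_perlite = ln(0.115/0.0724)/(2πk) = 0.4627/(2π·0.0567) = 1.299 m·K/W
  R'_conv,out = 1/(2πr h) = 1/(2π·0.115·23.8) = 0.05815 m·K/W
ΣR = 0.001064 + 1.299 + 0.05815 = 1.358 m·K/W
Q' = ΔT/ΣR = (189 °C − 14.7 °C)/1.358 = 128 W/m

Q' = 128 W/m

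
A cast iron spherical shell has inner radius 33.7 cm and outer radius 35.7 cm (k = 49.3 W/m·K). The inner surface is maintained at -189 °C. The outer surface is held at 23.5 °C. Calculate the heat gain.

Q = 4πk·ΔT/(1/r₁ − 1/r₂) = 4π × 49.3 × 212.5 / (1/0.337 − 1/0.357) = 7.92×10^5 W

Q = 792 kW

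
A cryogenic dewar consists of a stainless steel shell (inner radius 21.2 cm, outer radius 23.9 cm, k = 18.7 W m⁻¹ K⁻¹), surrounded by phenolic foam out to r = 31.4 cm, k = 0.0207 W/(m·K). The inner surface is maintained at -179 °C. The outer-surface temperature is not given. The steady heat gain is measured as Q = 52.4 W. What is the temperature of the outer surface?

T_out = 22.4 °C

Series resistances:
  R_stainless steel = (1/0.212 − 1/0.239)/(4πk) = 0.5329/(4π·18.7) = 0.002268 K/W
  R_phenolic foam = (1/0.239 − 1/0.314)/(4πk) = 0.9994/(4π·0.0207) = 3.842 K/W
ΣR = 3.844 K/W
ΔT = Q·ΣR = 52.4 × 3.844 = 201.4 K
Heat flows inward, so T_out = T_in + ΔT = -179 + 201.4 = 22.4 °C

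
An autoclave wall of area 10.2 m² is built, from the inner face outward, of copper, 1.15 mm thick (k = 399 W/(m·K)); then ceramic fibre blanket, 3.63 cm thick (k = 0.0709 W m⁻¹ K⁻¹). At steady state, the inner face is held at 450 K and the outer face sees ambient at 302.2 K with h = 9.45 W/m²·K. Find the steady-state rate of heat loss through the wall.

Q = 2.44 kW

Series thermal resistances, inner to outer:
  R_copper = L/(kA) = 0.00115/(399·10.2) = 2.826×10^-7 K/W
  R_ceramic fibre blanket = L/(kA) = 0.0363/(0.0709·10.2) = 0.05019 K/W
  R_conv,out = 1/(hA) = 1/(9.45·10.2) = 0.01037 K/W
ΣR = 2.826×10^-7 + 0.05019 + 0.01037 = 0.06056 K/W
Q = ΔT/ΣR = (450 K − 302.2 K)/0.06056 = 2440 W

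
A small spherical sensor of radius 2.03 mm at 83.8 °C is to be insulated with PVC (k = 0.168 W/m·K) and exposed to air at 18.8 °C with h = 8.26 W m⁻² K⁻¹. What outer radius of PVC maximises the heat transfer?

For a sphere, r_cr = 2k_ins/h = 2·0.168/8.26 = 0.0407 m = 4.07 cm

r_cr = 4.07 cm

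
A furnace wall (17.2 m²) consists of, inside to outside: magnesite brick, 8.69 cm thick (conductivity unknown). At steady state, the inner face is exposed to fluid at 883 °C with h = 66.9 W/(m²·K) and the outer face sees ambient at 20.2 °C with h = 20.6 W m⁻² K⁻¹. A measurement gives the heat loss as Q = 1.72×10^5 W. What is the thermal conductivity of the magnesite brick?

k = 3.81 W/m·K

ΣR = ΔT/Q = |883 − 20.2|/1.72×10^5 = 0.005016 K/W
Known resistances:
  R_conv,in = 1/(hA) = 1/(66.9·17.2) = 8.691×10^-4 K/W
  R_conv,out = 1/(hA) = 1/(20.6·17.2) = 0.002822 K/W
R_magnesite brick = ΣR − ΣR_known = 0.005016 − 0.003691 = 0.001325 K/W
L/(kA) = 0.001325 ⇒ k = 0.0869/(0.001325·17.2) = 3.81 W/m·K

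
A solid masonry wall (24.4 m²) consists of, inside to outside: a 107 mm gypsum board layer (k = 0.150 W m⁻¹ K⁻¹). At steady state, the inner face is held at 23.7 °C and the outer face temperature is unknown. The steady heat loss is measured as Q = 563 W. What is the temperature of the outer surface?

Sum the resistances:
  R_gypsum board = L/(kA) = 0.107/(0.150·24.4) = 0.02923 K/W
ΣR = 0.02923 K/W
ΔT = Q·ΣR = 563 × 0.02923 = 16.46 K
Heat flows outward, so T_out = T_in − ΔT = 23.7 − 16.46 = 7.24 °C

T_out = 7.24 °C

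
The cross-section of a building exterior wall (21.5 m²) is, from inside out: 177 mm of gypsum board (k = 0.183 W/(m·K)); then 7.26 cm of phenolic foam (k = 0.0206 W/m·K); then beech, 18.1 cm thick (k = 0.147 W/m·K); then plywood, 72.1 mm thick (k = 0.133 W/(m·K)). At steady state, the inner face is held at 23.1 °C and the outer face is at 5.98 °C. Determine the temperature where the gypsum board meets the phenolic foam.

Series thermal resistances, inner to outer:
  R_gypsum board = L/(kA) = 0.177/(0.183·21.5) = 0.04499 K/W
  R_phenolic foam = L/(kA) = 0.0726/(0.0206·21.5) = 0.1639 K/W
  R_beech = L/(kA) = 0.181/(0.147·21.5) = 0.05727 K/W
  R_plywood = L/(kA) = 0.0721/(0.133·21.5) = 0.02521 K/W
ΣR = 0.04499 + 0.1639 + 0.05727 + 0.02521 = 0.2914 K/W
Q = ΔT/ΣR = (23.1 °C − 5.98 °C)/0.2914 = 58.75 W
From the inner boundary to the gypsum board/phenolic foam interface, ΣR_partial = 0.04499 K/W.
T_interface = T_in − Q·ΣR_partial = 23.1 °C − (58.75)(0.04499) = 20.5 °C

T = 20.5 °C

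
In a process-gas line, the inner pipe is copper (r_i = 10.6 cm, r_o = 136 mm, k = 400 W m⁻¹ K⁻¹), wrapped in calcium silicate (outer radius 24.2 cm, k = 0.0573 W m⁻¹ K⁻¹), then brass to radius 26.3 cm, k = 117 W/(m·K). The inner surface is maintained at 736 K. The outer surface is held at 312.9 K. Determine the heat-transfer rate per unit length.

Treat each layer as a resistance in series:
  R'_copper = ln(0.136/0.106)/(2πk) = 0.2492/(2π·400) = 9.916×10^-5 m·K/W
  R'_calcium silicate = ln(0.242/0.136)/(2πk) = 0.5763/(2π·0.0573) = 1.601 m·K/W
  R'_brass = ln(0.263/0.242)/(2πk) = 0.08322/(2π·117) = 1.132×10^-4 m·K/W
ΣR = 9.916×10^-5 + 1.601 + 1.132×10^-4 = 1.601 m·K/W
Q' = ΔT/ΣR = (736 K − 312.9 K)/1.601 = 264 W/m

Q' = 264 W/m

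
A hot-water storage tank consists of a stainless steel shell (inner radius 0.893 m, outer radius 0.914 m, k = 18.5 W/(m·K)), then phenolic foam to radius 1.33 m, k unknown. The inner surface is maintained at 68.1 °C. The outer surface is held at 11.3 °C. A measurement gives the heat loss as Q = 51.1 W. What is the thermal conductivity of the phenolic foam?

k = 0.0245 W/m·K

ΣR = ΔT/Q = |68.1 − 11.3|/51.1 = 1.112 K/W
Known resistances:
  R_stainless steel = (1/0.893 − 1/0.914)/(4πk) = 0.02573/(4π·18.5) = 1.107×10^-4 K/W
R_phenolic foam = ΣR − ΣR_known = 1.112 − 1.107×10^-4 = 1.112 K/W
(1/r₁−1/r₂)/(4πk) = 1.112 ⇒ k = 0.3422/(4π·1.112) = 0.0245 W/m·K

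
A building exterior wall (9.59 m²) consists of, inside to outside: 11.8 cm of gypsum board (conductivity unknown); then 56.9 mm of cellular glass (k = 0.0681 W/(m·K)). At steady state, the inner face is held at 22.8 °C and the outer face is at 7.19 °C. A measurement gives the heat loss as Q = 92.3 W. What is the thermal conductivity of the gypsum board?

ΣR = ΔT/Q = |22.8 − 7.19|/92.3 = 0.1691 K/W
Known resistances:
  R_cellular glass = L/(kA) = 0.0569/(0.0681·9.59) = 0.08713 K/W
R_gypsum board = ΣR − ΣR_known = 0.1691 − 0.08713 = 0.08197 K/W
L/(kA) = 0.08197 ⇒ k = 0.118/(0.08197·9.59) = 0.150 W/m·K

k = 0.150 W/m·K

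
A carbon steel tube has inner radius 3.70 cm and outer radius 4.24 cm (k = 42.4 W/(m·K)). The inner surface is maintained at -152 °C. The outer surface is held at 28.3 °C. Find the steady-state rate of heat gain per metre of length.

Q' = 2πk·ΔT/ln(r₂/r₁) = 2π × 42.4 × 180.3 / ln(0.0424/0.0370) = 3.53×10^5 W/m

Q' = 353 kW/m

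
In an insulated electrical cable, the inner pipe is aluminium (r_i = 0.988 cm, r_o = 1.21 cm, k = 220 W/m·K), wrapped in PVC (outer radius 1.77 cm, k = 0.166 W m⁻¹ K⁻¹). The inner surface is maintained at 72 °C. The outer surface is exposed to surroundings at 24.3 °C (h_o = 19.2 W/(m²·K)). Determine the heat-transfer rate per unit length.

Series thermal resistances, inner to outer:
  R'_aluminium = ln(0.0121/0.00988)/(2πk) = 0.2027/(2π·220) = 1.466×10^-4 m·K/W
  R'_PVC = ln(0.0177/0.0121)/(2πk) = 0.3804/(2π·0.166) = 0.3647 m·K/W
  R'_conv,out = 1/(2πr h) = 1/(2π·0.0177·19.2) = 0.4683 m·K/W
ΣR = 1.466×10^-4 + 0.3647 + 0.4683 = 0.8331 m·K/W
Q' = ΔT/ΣR = (72 °C − 24.3 °C)/0.8331 = 57.3 W/m

Q' = 57.3 W/m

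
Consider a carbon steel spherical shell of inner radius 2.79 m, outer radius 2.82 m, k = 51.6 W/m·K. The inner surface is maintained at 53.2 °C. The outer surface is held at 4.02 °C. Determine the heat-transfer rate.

Q = 4πk·ΔT/(1/r₁ − 1/r₂) = 4π × 51.6 × 49.18 / (1/2.79 − 1/2.82) = 8.36×10^6 W

Q = 8360 kW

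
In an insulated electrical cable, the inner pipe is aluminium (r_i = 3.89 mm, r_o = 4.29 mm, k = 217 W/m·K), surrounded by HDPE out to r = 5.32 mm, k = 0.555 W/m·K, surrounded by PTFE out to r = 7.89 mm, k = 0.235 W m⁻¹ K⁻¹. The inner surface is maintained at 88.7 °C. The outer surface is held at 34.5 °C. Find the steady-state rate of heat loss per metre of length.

Q' = 165 W/m

Resistance network (inner→outer):
  R'_aluminium = ln(0.00429/0.00389)/(2πk) = 0.09788/(2π·217) = 7.179×10^-5 m·K/W
  R'_HDPE = ln(0.00532/0.00429)/(2πk) = 0.2152/(2π·0.555) = 0.06171 m·K/W
  R'_PTFE = ln(0.00789/0.00532)/(2πk) = 0.3941/(2π·0.235) = 0.2669 m·K/W
ΣR = 7.179×10^-5 + 0.06171 + 0.2669 = 0.3287 m·K/W
Q' = ΔT/ΣR = (88.7 °C − 34.5 °C)/0.3287 = 165 W/m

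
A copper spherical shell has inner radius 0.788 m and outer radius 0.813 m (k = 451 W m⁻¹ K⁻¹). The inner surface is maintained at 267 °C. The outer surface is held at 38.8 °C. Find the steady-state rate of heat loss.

Q = 33100 kW

Q = 4πk·ΔT/(1/r₁ − 1/r₂) = 4π × 451 × 228.2 / (1/0.788 − 1/0.813) = 3.31×10^7 W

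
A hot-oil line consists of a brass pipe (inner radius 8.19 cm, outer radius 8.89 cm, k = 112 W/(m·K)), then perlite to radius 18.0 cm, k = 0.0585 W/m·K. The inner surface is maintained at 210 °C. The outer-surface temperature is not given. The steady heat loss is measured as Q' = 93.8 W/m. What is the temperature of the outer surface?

T_out = 30.0 °C

Sum the resistances:
  R'_brass = ln(0.0889/0.0819)/(2πk) = 0.08201/(2π·112) = 1.165×10^-4 m·K/W
  R'_perlite = ln(0.180/0.0889)/(2πk) = 0.7054/(2π·0.0585) = 1.919 m·K/W
ΣR = 1.919 m·K/W
ΔT = Q'·ΣR = 93.8 × 1.919 = 180.0 K
Heat flows outward, so T_out = T_in − ΔT = 210 − 180.0 = 30.0 °C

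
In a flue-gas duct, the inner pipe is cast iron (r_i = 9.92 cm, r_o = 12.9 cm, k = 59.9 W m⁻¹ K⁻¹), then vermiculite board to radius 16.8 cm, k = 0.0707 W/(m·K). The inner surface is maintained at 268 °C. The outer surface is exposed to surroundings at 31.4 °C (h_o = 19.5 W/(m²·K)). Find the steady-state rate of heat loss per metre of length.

Q' = 367 W/m

Treat each layer as a resistance in series:
  R'_cast iron = ln(0.129/0.0992)/(2πk) = 0.2627/(2π·59.9) = 6.979×10^-4 m·K/W
  R'_vermiculite board = ln(0.168/0.129)/(2πk) = 0.2642/(2π·0.0707) = 0.5946 m·K/W
  R'_conv,out = 1/(2πr h) = 1/(2π·0.168·19.5) = 0.04858 m·K/W
ΣR = 6.979×10^-4 + 0.5946 + 0.04858 = 0.6439 m·K/W
Q' = ΔT/ΣR = (268 °C − 31.4 °C)/0.6439 = 367 W/m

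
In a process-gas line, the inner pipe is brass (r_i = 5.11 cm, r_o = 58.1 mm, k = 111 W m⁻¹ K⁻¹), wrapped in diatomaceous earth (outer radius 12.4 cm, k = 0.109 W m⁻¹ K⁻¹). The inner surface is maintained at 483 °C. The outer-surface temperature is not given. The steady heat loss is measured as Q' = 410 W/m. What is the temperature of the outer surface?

Series resistances:
  R'_brass = ln(0.0581/0.0511)/(2πk) = 0.1284/(2π·111) = 1.841×10^-4 m·K/W
  R'_diatomaceous earth = ln(0.124/0.0581)/(2πk) = 0.7581/(2π·0.109) = 1.107 m·K/W
ΣR = 1.107 m·K/W
ΔT = Q'·ΣR = 410 × 1.107 = 453.9 K
Heat flows outward, so T_out = T_in − ΔT = 483 − 453.9 = 29.1 °C

T_out = 29.1 °C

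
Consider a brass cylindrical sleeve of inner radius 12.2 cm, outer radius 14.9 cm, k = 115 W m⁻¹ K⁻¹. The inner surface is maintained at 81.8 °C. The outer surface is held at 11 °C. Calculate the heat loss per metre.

Q' = 2πk·ΔT/ln(r₂/r₁) = 2π × 115 × 70.8 / ln(0.149/0.122) = 2.56×10^5 W/m

Q' = 256 kW/m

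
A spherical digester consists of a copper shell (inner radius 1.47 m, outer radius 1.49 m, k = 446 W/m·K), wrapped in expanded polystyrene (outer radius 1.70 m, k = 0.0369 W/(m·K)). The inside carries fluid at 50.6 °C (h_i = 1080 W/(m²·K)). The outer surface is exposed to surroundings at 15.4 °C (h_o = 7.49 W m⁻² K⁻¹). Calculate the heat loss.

Q = 193 W

Resistance network (inner→outer):
  R_conv,in = 1/(4πr²h) = 1/(4π·1.47²·1080) = 3.410×10^-5 K/W
  R_copper = (1/1.47 − 1/1.49)/(4πk) = 0.009131/(4π·446) = 1.629×10^-6 K/W
  R_expanded polystyrene = (1/1.49 − 1/1.70)/(4πk) = 0.08291/(4π·0.0369) = 0.1788 K/W
  R_conv,out = 1/(4πr²h) = 1/(4π·1.70²·7.49) = 0.003676 K/W
ΣR = 3.410×10^-5 + 1.629×10^-6 + 0.1788 + 0.003676 = 0.1825 K/W
Q = ΔT/ΣR = (50.6 °C − 15.4 °C)/0.1825 = 193 W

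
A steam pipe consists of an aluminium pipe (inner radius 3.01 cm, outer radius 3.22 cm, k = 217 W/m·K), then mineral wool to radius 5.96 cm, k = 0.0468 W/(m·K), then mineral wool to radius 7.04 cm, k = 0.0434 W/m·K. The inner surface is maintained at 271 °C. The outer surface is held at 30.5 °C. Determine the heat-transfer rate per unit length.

Q' = 88.9 W/m

Treat each layer as a resistance in series:
  R'_aluminium = ln(0.0322/0.0301)/(2πk) = 0.06744/(2π·217) = 4.946×10^-5 m·K/W
  R'_mineral wool = ln(0.0596/0.0322)/(2πk) = 0.6157/(2π·0.0468) = 2.094 m·K/W
  R'_mineral wool = ln(0.0704/0.0596)/(2πk) = 0.1665/(2π·0.0434) = 0.6107 m·K/W
ΣR = 4.946×10^-5 + 2.094 + 0.6107 = 2.705 m·K/W
Q' = ΔT/ΣR = (271 °C − 30.5 °C)/2.705 = 88.9 W/m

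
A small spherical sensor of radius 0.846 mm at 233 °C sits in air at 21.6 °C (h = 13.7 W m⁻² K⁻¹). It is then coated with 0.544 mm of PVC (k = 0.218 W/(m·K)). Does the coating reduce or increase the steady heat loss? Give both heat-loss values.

increases: 0.0260 → 0.0666 W

Critical radius for a sphere: r_cr = 2k/h = 0.0318 m = 3.18 cm.
Outer radius after coating: r₂ = 8.46×10^-4 + 5.44×10^-4 = 0.001390 m.
Since r₁ < r_cr and r₂ ≤ r_cr, the coating moves toward the maximum at r_cr — heat loss rises.
Bare: R = 1/(4πr₁²h) = 8116 K/W; Q = 211.4/8116 = 0.0260 W.
Coated: R = R_cond + R_conv = 3175 K/W; Q = 211.4/3175 = 0.0666 W.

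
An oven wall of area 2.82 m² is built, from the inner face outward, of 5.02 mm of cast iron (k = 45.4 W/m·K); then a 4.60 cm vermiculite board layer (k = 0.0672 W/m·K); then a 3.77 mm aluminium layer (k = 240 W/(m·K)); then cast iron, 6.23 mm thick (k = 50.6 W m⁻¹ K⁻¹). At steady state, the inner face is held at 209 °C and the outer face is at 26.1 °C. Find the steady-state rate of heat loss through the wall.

Resistance network (inner→outer):
  R_cast iron = L/(kA) = 0.00502/(45.4·2.82) = 3.921×10^-5 K/W
  R_vermiculite board = L/(kA) = 0.0460/(0.0672·2.82) = 0.2427 K/W
  R_aluminium = L/(kA) = 0.00377/(240·2.82) = 5.570×10^-6 K/W
  R_cast iron = L/(kA) = 0.00623/(50.6·2.82) = 4.366×10^-5 K/W
ΣR = 3.921×10^-5 + 0.2427 + 5.570×10^-6 + 4.366×10^-5 = 0.2428 K/W
Q = ΔT/ΣR = (209 °C − 26.1 °C)/0.2428 = 753 W

Q = 753 W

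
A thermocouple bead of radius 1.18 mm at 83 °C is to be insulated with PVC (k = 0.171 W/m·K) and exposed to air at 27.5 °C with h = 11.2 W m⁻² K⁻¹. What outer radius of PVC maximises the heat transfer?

For a sphere, r_cr = 2k_ins/h = 2·0.171/11.2 = 0.0305 m = 3.05 cm

r_cr = 3.05 cm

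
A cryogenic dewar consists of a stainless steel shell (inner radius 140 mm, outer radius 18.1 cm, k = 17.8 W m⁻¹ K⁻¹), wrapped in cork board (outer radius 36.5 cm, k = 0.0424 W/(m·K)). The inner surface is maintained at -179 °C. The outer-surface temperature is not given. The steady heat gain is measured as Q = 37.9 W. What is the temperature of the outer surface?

Series resistances:
  R_stainless steel = (1/0.140 − 1/0.181)/(4πk) = 1.618/(4π·17.8) = 0.007233 K/W
  R_cork board = (1/0.181 − 1/0.365)/(4πk) = 2.785/(4π·0.0424) = 5.227 K/W
ΣR = 5.234 K/W
ΔT = Q·ΣR = 37.9 × 5.234 = 198.4 K
Heat flows inward, so T_out = T_in + ΔT = -179 + 198.4 = 19.4 °C

T_out = 19.4 °C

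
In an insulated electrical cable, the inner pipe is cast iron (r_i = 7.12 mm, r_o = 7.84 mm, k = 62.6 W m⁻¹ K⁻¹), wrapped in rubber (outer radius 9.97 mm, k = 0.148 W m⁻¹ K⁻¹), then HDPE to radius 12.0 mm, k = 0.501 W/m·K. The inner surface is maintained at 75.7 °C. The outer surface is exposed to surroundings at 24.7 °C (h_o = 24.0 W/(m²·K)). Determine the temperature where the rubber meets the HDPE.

T = 60.5 °C

Treat each layer as a resistance in series:
  R'_cast iron = ln(0.00784/0.00712)/(2πk) = 0.09633/(2π·62.6) = 2.449×10^-4 m·K/W
  R'_rubber = ln(0.00997/0.00784)/(2πk) = 0.2403/(2π·0.148) = 0.2585 m·K/W
  R'_HDPE = ln(0.0120/0.00997)/(2πk) = 0.1853/(2π·0.501) = 0.05887 m·K/W
  R'_conv,out = 1/(2πr h) = 1/(2π·0.0120·24.0) = 0.5526 m·K/W
ΣR = 2.449×10^-4 + 0.2585 + 0.05887 + 0.5526 = 0.8702 m·K/W
Q' = ΔT/ΣR = (75.7 °C − 24.7 °C)/0.8702 = 58.61 W/m
From the inner boundary to the rubber/HDPE interface, ΣR_partial = 0.2587 m·K/W.
T_interface = T_in − Q'·ΣR_partial = 75.7 °C − (58.61)(0.2587) = 60.5 °C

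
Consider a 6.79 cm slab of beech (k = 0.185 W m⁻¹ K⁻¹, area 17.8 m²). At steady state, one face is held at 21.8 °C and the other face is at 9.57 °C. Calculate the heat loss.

Q = kA·ΔT/L = 0.185 × 17.8 × |21.8 °C − 9.57 °C| / 0.0679 = 593 W

Q = 593 W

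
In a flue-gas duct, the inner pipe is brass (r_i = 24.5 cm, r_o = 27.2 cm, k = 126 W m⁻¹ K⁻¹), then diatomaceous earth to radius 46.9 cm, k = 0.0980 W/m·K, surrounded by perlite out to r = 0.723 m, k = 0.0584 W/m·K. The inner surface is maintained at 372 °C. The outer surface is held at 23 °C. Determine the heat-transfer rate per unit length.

Q' = 169 W/m

Treat each layer as a resistance in series:
  R'_brass = ln(0.272/0.245)/(2πk) = 0.1045/(2π·126) = 1.321×10^-4 m·K/W
  R'_diatomaceous earth = ln(0.469/0.272)/(2πk) = 0.5448/(2π·0.0980) = 0.8848 m·K/W
  R'_perlite = ln(0.723/0.469)/(2πk) = 0.4328/(2π·0.0584) = 1.180 m·K/W
ΣR = 1.321×10^-4 + 0.8848 + 1.180 = 2.065 m·K/W
Q' = ΔT/ΣR = (372 °C − 23 °C)/2.065 = 169 W/m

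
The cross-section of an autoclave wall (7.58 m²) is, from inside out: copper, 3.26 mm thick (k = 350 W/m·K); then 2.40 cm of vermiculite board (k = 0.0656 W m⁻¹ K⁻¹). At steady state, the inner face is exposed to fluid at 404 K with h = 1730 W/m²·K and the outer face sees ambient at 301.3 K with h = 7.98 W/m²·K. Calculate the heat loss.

Q = 1580 W

Resistance network (inner→outer):
  R_conv,in = 1/(hA) = 1/(1730·7.58) = 7.626×10^-5 K/W
  R_copper = L/(kA) = 0.00326/(350·7.58) = 1.229×10^-6 K/W
  R_vermiculite board = L/(kA) = 0.0240/(0.0656·7.58) = 0.04827 K/W
  R_conv,out = 1/(hA) = 1/(7.98·7.58) = 0.01653 K/W
ΣR = 7.626×10^-5 + 1.229×10^-6 + 0.04827 + 0.01653 = 0.06488 K/W
Q = ΔT/ΣR = (404 K − 301.3 K)/0.06488 = 1580 W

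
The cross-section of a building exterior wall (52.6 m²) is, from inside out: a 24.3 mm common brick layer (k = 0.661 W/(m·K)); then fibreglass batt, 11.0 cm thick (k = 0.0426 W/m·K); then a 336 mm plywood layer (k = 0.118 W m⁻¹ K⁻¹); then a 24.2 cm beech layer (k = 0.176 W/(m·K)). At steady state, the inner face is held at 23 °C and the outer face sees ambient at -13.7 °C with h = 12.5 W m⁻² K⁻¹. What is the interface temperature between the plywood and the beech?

T = -5.98 °C

Resistance network (inner→outer):
  R_common brick = L/(kA) = 0.0243/(0.661·52.6) = 6.989×10^-4 K/W
  R_fibreglass batt = L/(kA) = 0.110/(0.0426·52.6) = 0.04909 K/W
  R_plywood = L/(kA) = 0.336/(0.118·52.6) = 0.05413 K/W
  R_beech = L/(kA) = 0.242/(0.176·52.6) = 0.02614 K/W
  R_conv,out = 1/(hA) = 1/(12.5·52.6) = 0.001521 K/W
ΣR = 6.989×10^-4 + 0.04909 + 0.05413 + 0.02614 + 0.001521 = 0.1316 K/W
Q = ΔT/ΣR = (23 °C − -13.7 °C)/0.1316 = 278.9 W
From the inner boundary to the plywood/beech interface, ΣR_partial = 0.1039 K/W.
T_interface = T_in − Q·ΣR_partial = 23 °C − (278.9)(0.1039) = -5.98 °C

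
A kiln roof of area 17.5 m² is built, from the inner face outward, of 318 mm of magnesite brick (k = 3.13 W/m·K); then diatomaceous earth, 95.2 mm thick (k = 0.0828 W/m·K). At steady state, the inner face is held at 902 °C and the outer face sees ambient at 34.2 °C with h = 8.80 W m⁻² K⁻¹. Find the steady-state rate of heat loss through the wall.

Q = 11.1 kW

Resistance network (inner→outer):
  R_magnesite brick = L/(kA) = 0.318/(3.13·17.5) = 0.005806 K/W
  R_diatomaceous earth = L/(kA) = 0.0952/(0.0828·17.5) = 0.06570 K/W
  R_conv,out = 1/(hA) = 1/(8.80·17.5) = 0.006494 K/W
ΣR = 0.005806 + 0.06570 + 0.006494 = 0.07800 K/W
Q = ΔT/ΣR = (902 °C − 34.2 °C)/0.07800 = 11100 W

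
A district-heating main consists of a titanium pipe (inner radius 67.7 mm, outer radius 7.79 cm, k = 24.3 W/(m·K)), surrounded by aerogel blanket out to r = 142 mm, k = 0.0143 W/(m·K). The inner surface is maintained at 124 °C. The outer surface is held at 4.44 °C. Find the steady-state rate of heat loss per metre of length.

Resistance network (inner→outer):
  R'_titanium = ln(0.0779/0.0677)/(2πk) = 0.1403/(2π·24.3) = 9.192×10^-4 m·K/W
  R'_aerogel blanket = ln(0.142/0.0779)/(2πk) = 0.6004/(2π·0.0143) = 6.682 m·K/W
ΣR = 9.192×10^-4 + 6.682 = 6.683 m·K/W
Q' = ΔT/ΣR = (124 °C − 4.44 °C)/6.683 = 17.9 W/m

Q' = 17.9 W/m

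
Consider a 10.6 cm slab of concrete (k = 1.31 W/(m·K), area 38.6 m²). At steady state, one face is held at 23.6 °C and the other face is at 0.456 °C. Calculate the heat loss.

Q = kA·ΔT/L = 1.31 × 38.6 × |23.6 °C − 0.456 °C| / 0.106 = 11000 W

Q = 11000 W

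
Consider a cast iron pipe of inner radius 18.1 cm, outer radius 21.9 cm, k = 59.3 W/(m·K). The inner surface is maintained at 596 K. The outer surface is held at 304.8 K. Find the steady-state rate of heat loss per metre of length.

Q' = 2πk·ΔT/ln(r₂/r₁) = 2π × 59.3 × 291.2 / ln(0.219/0.181) = 5.69×10^5 W/m

Q' = 5.69×10^5 W/m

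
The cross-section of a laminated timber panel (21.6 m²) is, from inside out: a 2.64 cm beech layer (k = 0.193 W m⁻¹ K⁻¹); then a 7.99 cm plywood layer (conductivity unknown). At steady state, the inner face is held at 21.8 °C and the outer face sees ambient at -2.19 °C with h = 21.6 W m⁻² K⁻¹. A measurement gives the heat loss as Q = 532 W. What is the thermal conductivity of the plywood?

k = 0.101 W/m·K

ΣR = ΔT/Q = |21.8 − -2.19|/532 = 0.04509 K/W
Known resistances:
  R_beech = L/(kA) = 0.0264/(0.193·21.6) = 0.006333 K/W
  R_conv,out = 1/(hA) = 1/(21.6·21.6) = 0.002143 K/W
R_plywood = ΣR − ΣR_known = 0.04509 − 0.008476 = 0.03661 K/W
L/(kA) = 0.03661 ⇒ k = 0.0799/(0.03661·21.6) = 0.101 W/m·K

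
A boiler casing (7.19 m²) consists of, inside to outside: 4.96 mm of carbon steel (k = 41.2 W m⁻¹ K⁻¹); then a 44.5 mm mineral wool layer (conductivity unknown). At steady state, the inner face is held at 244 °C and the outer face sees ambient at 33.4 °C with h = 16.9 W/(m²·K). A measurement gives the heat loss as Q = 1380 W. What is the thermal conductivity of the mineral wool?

ΣR = ΔT/Q = |244 − 33.4|/1380 = 0.1526 K/W
Known resistances:
  R_carbon steel = L/(kA) = 0.00496/(41.2·7.19) = 1.674×10^-5 K/W
  R_conv,out = 1/(hA) = 1/(16.9·7.19) = 0.008230 K/W
R_mineral wool = ΣR − ΣR_known = 0.1526 − 0.008247 = 0.1444 K/W
L/(kA) = 0.1444 ⇒ k = 0.0445/(0.1444·7.19) = 0.0429 W/m·K

k = 0.0429 W/m·K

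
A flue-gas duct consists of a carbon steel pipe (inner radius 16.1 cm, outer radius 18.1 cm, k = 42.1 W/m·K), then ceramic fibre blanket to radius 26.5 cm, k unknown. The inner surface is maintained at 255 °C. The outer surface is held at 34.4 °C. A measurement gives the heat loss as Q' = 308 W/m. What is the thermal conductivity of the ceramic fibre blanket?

ΣR = ΔT/Q' = |255 − 34.4|/308 = 0.7162 m·K/W
Known resistances:
  R'_carbon steel = ln(0.181/0.161)/(2πk) = 0.1171/(2π·42.1) = 4.427×10^-4 m·K/W
R_ceramic fibre blanket = ΣR − ΣR_known = 0.7162 − 4.427×10^-4 = 0.7158 m·K/W
ln(r₂/r₁)/(2πk) = 0.7158 ⇒ k = 0.3812/(2π·0.7158) = 0.0848 W/m·K

k = 0.0848 W/m·K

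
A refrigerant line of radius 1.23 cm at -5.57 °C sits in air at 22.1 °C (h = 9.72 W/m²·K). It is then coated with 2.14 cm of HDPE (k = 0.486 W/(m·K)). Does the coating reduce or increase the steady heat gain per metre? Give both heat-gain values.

Critical radius for a cylinder: r_cr = k/h = 0.0500 m = 5.00 cm.
Outer radius after coating: r₂ = 0.0123 + 0.0214 = 0.0337 m.
Since r₁ < r_cr and r₂ ≤ r_cr, the coating moves toward the maximum at r_cr — heat gain rises.
Bare: R = 1/(2πr₁h) = 1.331 m·K/W; Q = 27.67/1.331 = 20.8 W/m.
Coated: R = R_cond + R_conv = 0.8159 m·K/W; Q = 27.67/0.8159 = 33.9 W/m.

increases: 20.8 → 33.9 W/m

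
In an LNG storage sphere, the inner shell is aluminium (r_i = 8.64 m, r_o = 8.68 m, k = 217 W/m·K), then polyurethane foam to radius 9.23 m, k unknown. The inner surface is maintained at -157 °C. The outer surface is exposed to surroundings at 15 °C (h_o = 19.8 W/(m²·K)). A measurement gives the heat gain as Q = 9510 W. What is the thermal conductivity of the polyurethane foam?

k = 0.0303 W/m·K

ΣR = ΔT/Q = |-157 − 15|/9510 = 0.01809 K/W
Known resistances:
  R_aluminium = (1/8.64 − 1/8.68)/(4πk) = 5.334×10^-4/(4π·217) = 1.956×10^-7 K/W
  R_conv,out = 1/(4πr²h) = 1/(4π·9.23²·19.8) = 4.718×10^-5 K/W
R_polyurethane foam = ΣR − ΣR_known = 0.01809 − 4.738×10^-5 = 0.01804 K/W
(1/r₁−1/r₂)/(4πk) = 0.01804 ⇒ k = 0.006865/(4π·0.01804) = 0.0303 W/m·K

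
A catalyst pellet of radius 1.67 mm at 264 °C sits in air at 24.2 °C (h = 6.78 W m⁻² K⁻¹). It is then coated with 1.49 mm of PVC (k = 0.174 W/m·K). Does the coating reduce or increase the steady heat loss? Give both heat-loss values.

increases: 0.0570 → 0.184 W

Critical radius for a sphere: r_cr = 2k/h = 0.0513 m = 5.13 cm.
Outer radius after coating: r₂ = 0.00167 + 0.00149 = 0.00316 m.
Since r₁ < r_cr and r₂ ≤ r_cr, the coating moves toward the maximum at r_cr — heat loss rises.
Bare: R = 1/(4πr₁²h) = 4209 K/W; Q = 239.8/4209 = 0.0570 W.
Coated: R = R_cond + R_conv = 1305 K/W; Q = 239.8/1305 = 0.184 W.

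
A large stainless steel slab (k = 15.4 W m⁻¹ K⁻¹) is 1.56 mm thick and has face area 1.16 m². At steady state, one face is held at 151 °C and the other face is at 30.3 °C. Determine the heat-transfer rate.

Q = kA·ΔT/L = 15.4 × 1.16 × |151 °C − 30.3 °C| / 0.00156 = 1.38×10^6 W

Q = 1380 kW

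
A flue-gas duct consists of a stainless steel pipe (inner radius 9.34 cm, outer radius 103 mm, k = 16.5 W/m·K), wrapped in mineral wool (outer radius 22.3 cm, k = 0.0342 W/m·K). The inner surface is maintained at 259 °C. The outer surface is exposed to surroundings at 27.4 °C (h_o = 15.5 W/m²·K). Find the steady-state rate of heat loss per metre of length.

Q' = 63.6 W/m

Treat each layer as a resistance in series:
  R'_stainless steel = ln(0.103/0.0934)/(2πk) = 0.09784/(2π·16.5) = 9.437×10^-4 m·K/W
  R'_mineral wool = ln(0.223/0.103)/(2πk) = 0.7724/(2π·0.0342) = 3.595 m·K/W
  R'_conv,out = 1/(2πr h) = 1/(2π·0.223·15.5) = 0.04605 m·K/W
ΣR = 9.437×10^-4 + 3.595 + 0.04605 = 3.642 m·K/W
Q' = ΔT/ΣR = (259 °C − 27.4 °C)/3.642 = 63.6 W/m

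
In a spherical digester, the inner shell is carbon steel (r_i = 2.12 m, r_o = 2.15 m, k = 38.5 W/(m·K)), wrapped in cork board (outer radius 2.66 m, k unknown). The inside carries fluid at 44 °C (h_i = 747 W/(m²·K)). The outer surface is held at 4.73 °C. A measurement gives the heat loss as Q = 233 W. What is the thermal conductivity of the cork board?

ΣR = ΔT/Q = |44 − 4.73|/233 = 0.1685 K/W
Known resistances:
  R_conv,in = 1/(4πr²h) = 1/(4π·2.12²·747) = 2.370×10^-5 K/W
  R_carbon steel = (1/2.12 − 1/2.15)/(4πk) = 0.006582/(4π·38.5) = 1.360×10^-5 K/W
R_cork board = ΣR − ΣR_known = 0.1685 − 3.730×10^-5 = 0.1685 K/W
(1/r₁−1/r₂)/(4πk) = 0.1685 ⇒ k = 0.08918/(4π·0.1685) = 0.0421 W/m·K

k = 0.0421 W/m·K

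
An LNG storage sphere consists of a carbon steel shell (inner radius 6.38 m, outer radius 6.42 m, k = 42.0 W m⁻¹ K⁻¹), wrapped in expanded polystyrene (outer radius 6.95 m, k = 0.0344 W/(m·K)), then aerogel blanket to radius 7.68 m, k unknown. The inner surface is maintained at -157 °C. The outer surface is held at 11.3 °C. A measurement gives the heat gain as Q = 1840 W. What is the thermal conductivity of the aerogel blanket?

k = 0.0170 W/m·K

ΣR = ΔT/Q = |-157 − 11.3|/1840 = 0.09147 K/W
Known resistances:
  R_carbon steel = (1/6.38 − 1/6.42)/(4πk) = 9.766×10^-4/(4π·42.0) = 1.850×10^-6 K/W
  R_expanded polystyrene = (1/6.42 − 1/6.95)/(4πk) = 0.01188/(4π·0.0344) = 0.02748 K/W
R_aerogel blanket = ΣR − ΣR_known = 0.09147 − 0.02748 = 0.06399 K/W
(1/r₁−1/r₂)/(4πk) = 0.06399 ⇒ k = 0.01368/(4π·0.06399) = 0.0170 W/m·K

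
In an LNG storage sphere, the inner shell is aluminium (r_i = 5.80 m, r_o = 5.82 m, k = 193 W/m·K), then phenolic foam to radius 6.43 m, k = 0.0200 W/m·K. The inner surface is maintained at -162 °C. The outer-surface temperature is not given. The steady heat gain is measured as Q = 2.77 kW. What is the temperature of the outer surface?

T_out = 17.7 °C

Sum the resistances:
  R_aluminium = (1/5.80 − 1/5.82)/(4πk) = 5.925×10^-4/(4π·193) = 2.443×10^-7 K/W
  R_phenolic foam = (1/5.82 − 1/6.43)/(4πk) = 0.01630/(4π·0.0200) = 0.06486 K/W
ΣR = 0.06486 K/W
ΔT = Q·ΣR = 2770 × 0.06486 = 179.7 K
Heat flows inward, so T_out = T_in + ΔT = -162 + 179.7 = 17.7 °C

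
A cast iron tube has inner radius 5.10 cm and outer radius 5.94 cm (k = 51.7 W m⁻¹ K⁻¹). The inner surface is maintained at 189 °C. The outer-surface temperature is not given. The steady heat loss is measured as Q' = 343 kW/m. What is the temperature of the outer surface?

T_out = 28.0 °C

Sum the resistances:
  R'_cast iron = ln(0.0594/0.0510)/(2πk) = 0.1525/(2π·51.7) = 4.694×10^-4 m·K/W
ΣR = 4.694×10^-4 m·K/W
ΔT = Q'·ΣR = 3.43×10^5 × 4.694×10^-4 = 161.0 K
Heat flows outward, so T_out = T_in − ΔT = 189 − 161.0 = 28.0 °C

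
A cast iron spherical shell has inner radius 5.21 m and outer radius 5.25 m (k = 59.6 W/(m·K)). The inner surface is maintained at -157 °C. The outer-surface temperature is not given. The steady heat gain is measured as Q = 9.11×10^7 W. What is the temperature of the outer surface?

Series resistances:
  R_cast iron = (1/5.21 − 1/5.25)/(4πk) = 0.001462/(4π·59.6) = 1.953×10^-6 K/W
ΣR = 1.953×10^-6 K/W
ΔT = Q·ΣR = 9.11×10^7 × 1.953×10^-6 = 177.9 K
Heat flows inward, so T_out = T_in + ΔT = -157 + 177.9 = 20.9 °C

T_out = 20.9 °C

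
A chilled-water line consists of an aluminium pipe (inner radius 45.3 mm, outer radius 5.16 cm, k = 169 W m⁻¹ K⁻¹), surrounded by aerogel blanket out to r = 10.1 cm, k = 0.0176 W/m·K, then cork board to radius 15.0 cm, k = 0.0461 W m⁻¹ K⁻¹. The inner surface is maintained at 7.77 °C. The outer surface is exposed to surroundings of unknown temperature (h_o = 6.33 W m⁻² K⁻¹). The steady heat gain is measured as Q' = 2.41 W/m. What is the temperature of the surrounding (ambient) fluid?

T_out = 26.1 °C

Series resistances:
  R'_aluminium = ln(0.0516/0.0453)/(2πk) = 0.1302/(2π·169) = 1.226×10^-4 m·K/W
  R'_aerogel blanket = ln(0.101/0.0516)/(2πk) = 0.6716/(2π·0.0176) = 6.073 m·K/W
  R'_cork board = ln(0.150/0.101)/(2πk) = 0.3955/(2π·0.0461) = 1.365 m·K/W
  R'_conv,out = 1/(2πr h) = 1/(2π·0.150·6.33) = 0.1676 m·K/W
ΣR = 7.606 m·K/W
ΔT = Q'·ΣR = 2.41 × 7.606 = 18.33 K
Heat flows inward, so T_out = T_in + ΔT = 7.77 + 18.33 = 26.1 °C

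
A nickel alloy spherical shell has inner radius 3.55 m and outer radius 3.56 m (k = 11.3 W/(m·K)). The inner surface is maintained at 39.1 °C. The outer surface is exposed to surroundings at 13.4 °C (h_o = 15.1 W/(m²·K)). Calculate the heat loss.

Q = 61000 W

Treat each layer as a resistance in series:
  R_nickel alloy = (1/3.55 − 1/3.56)/(4πk) = 7.913×10^-4/(4π·11.3) = 5.572×10^-6 K/W
  R_conv,out = 1/(4πr²h) = 1/(4π·3.56²·15.1) = 4.158×10^-4 K/W
ΣR = 5.572×10^-6 + 4.158×10^-4 = 4.214×10^-4 K/W
Q = ΔT/ΣR = (39.1 °C − 13.4 °C)/4.214×10^-4 = 61000 W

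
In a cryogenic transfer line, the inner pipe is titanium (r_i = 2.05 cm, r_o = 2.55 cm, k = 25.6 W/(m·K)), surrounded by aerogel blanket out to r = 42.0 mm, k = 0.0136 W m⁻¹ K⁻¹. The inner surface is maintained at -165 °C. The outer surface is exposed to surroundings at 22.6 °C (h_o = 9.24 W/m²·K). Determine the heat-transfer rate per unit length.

Treat each layer as a resistance in series:
  R'_titanium = ln(0.0255/0.0205)/(2πk) = 0.2183/(2π·25.6) = 0.001357 m·K/W
  R'_aerogel blanket = ln(0.0420/0.0255)/(2πk) = 0.4990/(2π·0.0136) = 5.839 m·K/W
  R'_conv,out = 1/(2πr h) = 1/(2π·0.0420·9.24) = 0.4101 m·K/W
ΣR = 0.001357 + 5.839 + 0.4101 = 6.250 m·K/W
Q' = ΔT/ΣR = (-165 °C − 22.6 °C)/6.250 = -30.0 W/m
(Negative Q' ⇒ heat flows inward; heat gain = 30.0 W/m.)

Q' = 30.0 W/m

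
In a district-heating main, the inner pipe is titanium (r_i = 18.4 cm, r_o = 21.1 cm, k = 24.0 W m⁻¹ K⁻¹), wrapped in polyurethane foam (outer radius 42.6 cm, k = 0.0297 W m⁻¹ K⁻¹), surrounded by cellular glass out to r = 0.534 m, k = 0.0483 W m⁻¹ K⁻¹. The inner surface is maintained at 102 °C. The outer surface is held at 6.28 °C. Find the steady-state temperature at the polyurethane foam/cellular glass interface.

Series thermal resistances, inner to outer:
  R'_titanium = ln(0.211/0.184)/(2πk) = 0.1369/(2π·24.0) = 9.080×10^-4 m·K/W
  R'_polyurethane foam = ln(0.426/0.211)/(2πk) = 0.7026/(2π·0.0297) = 3.765 m·K/W
  R'_cellular glass = ln(0.534/0.426)/(2πk) = 0.2260/(2π·0.0483) = 0.7446 m·K/W
ΣR = 9.080×10^-4 + 3.765 + 0.7446 = 4.511 m·K/W
Q' = ΔT/ΣR = (102 °C − 6.28 °C)/4.511 = 21.22 W/m
From the inner boundary to the polyurethane foam/cellular glass interface, ΣR_partial = 3.766 m·K/W.
T_interface = T_in − Q'·ΣR_partial = 102 °C − (21.22)(3.766) = 22.1 °C

T = 22.1 °C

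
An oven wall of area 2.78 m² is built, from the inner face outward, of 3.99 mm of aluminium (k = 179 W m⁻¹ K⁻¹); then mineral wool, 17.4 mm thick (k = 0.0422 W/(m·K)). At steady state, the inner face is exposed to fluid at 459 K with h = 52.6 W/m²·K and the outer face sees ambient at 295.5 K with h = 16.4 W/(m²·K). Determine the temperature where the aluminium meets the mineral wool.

Treat each layer as a resistance in series:
  R_conv,in = 1/(hA) = 1/(52.6·2.78) = 0.006839 K/W
  R_aluminium = L/(kA) = 0.00399/(179·2.78) = 8.018×10^-6 K/W
  R_mineral wool = L/(kA) = 0.0174/(0.0422·2.78) = 0.1483 K/W
  R_conv,out = 1/(hA) = 1/(16.4·2.78) = 0.02193 K/W
ΣR = 0.006839 + 8.018×10^-6 + 0.1483 + 0.02193 = 0.1771 K/W
Q = ΔT/ΣR = (459 K − 295.5 K)/0.1771 = 923.2 W
From the inner boundary to the aluminium/mineral wool interface, ΣR_partial = 0.006847 K/W.
T_interface = T_in − Q·ΣR_partial = 459 K − (923.2)(0.006847) = 453 K

T = 453 K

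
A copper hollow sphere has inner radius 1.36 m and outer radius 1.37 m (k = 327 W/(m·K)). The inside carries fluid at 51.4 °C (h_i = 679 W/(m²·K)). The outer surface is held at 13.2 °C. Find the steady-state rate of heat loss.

Q = 591 kW

Series thermal resistances, inner to outer:
  R_conv,in = 1/(4πr²h) = 1/(4π·1.36²·679) = 6.336×10^-5 K/W
  R_copper = (1/1.36 − 1/1.37)/(4πk) = 0.005367/(4π·327) = 1.306×10^-6 K/W
ΣR = 6.336×10^-5 + 1.306×10^-6 = 6.467×10^-5 K/W
Q = ΔT/ΣR = (51.4 °C − 13.2 °C)/6.467×10^-5 = 5.91×10^5 W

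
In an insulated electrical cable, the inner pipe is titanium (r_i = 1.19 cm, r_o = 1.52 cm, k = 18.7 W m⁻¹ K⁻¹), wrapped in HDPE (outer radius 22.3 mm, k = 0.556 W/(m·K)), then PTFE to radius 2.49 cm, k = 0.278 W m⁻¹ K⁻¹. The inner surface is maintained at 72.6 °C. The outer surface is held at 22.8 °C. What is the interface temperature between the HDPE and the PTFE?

Series thermal resistances, inner to outer:
  R'_titanium = ln(0.0152/0.0119)/(2πk) = 0.2448/(2π·18.7) = 0.002083 m·K/W
  R'_HDPE = ln(0.0223/0.0152)/(2πk) = 0.3833/(2π·0.556) = 0.1097 m·K/W
  R'_PTFE = ln(0.0249/0.0223)/(2πk) = 0.1103/(2π·0.278) = 0.06314 m·K/W
ΣR = 0.002083 + 0.1097 + 0.06314 = 0.1749 m·K/W
Q' = ΔT/ΣR = (72.6 °C − 22.8 °C)/0.1749 = 284.7 W/m
From the inner boundary to the HDPE/PTFE interface, ΣR_partial = 0.1118 m·K/W.
T_interface = T_in − Q'·ΣR_partial = 72.6 °C − (284.7)(0.1118) = 40.8 °C

T = 40.8 °C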